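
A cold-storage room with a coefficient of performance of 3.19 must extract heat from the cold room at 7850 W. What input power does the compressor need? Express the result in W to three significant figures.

Ẇ = Q̇_C/COP = 7850/3.19 = 2461 W.

2460 W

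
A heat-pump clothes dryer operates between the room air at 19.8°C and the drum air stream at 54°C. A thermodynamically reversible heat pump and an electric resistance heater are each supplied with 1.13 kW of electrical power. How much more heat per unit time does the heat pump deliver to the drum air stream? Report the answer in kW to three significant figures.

9.68 kW

In absolute terms T_C = 292.95 K and T_H = 327.15 K, so ΔT = 34.20 K.
COP_Carnot = T_H/ΔT = 327.15/34.20 = 9.566.
The heat pump delivers Q̇_H = COP × Ẇ = 10.81 kW; the resistance heater delivers Ẇ = 1.130 kW.
Extra = (COP − 1)·Ẇ = 9.679 kW.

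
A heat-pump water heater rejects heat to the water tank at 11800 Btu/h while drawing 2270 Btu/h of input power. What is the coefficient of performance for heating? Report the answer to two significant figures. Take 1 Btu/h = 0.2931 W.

5.2

The first law gives Q̇_H = Q̇_C + Ẇ, so the three rates are Q̇_C = 9530, Q̇_H = 11800, Ẇ = 2270 Btu/h.
COP_HP = Q̇_H/Ẇ = 11800/2270 = 5.198.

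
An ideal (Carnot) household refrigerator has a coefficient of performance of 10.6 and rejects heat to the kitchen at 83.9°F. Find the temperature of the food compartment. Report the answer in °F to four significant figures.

For a Carnot refrigerator COP_R = T_C/(T_H − T_C), so T_C = COP·T_H/(1 + COP).
With T_H = 301.98 K, T_C = 10.6 × 301.98/11.60 = 275.95 K.
Converting, 275.95 K = 37.04°F.

37.04 °F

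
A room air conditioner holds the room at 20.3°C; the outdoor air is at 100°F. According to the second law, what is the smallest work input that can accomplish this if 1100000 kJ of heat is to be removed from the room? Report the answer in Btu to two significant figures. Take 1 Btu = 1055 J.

In absolute terms T_C = 293.45 K and T_H = 310.93 K, so ΔT = 17.48 K.
The reversible limit is COP_R = T_C/ΔT = 16.79, so W_min = Q_C/COP = Q_C·ΔT/T_C.
W_min = 1100000 × 17.48/293.45 = 65520 kJ = 62100 Btu.

62000 Btu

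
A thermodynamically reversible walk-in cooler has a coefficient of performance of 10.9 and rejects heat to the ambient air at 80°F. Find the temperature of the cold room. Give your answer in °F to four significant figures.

For a Carnot refrigerator COP_R = T_C/(T_H − T_C), so T_C = COP·T_H/(1 + COP).
With T_H = 299.82 K, T_C = 10.9 × 299.82/11.90 = 274.62 K.
Converting, 274.62 K = 34.65°F.

34.65 °F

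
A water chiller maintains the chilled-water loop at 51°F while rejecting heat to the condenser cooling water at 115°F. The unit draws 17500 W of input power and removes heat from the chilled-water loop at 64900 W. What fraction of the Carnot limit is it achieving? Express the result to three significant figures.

COP_actual = Q̇_C/Ẇ = 64900/17500 = 3.709.
In absolute terms T_C = 283.71 K and T_H = 319.26 K, so ΔT = 35.56 K.
COP_Carnot = T_C/ΔT = 283.71/35.56 = 7.979.
η_II = COP_actual/COP_Carnot = 3.709/7.979 = 0.4648.

0.465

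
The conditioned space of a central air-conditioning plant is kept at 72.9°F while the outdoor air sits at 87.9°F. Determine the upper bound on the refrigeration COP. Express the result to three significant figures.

35.5

In absolute terms T_C = 295.87 K and T_H = 304.21 K, so ΔT = 8.333 K.
For a reversible cycle, COP_Carnot = T_C/ΔT = 295.87/8.333 = 35.50.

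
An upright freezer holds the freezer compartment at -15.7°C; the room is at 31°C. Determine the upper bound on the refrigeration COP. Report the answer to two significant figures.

In absolute terms T_C = 257.45 K and T_H = 304.15 K, so ΔT = 46.70 K.
For a reversible cycle, COP_Carnot = T_C/ΔT = 257.45/46.70 = 5.513.

5.5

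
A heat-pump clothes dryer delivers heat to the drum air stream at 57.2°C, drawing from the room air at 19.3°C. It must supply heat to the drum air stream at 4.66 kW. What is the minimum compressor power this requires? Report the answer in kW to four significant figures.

In absolute terms T_C = 292.45 K and T_H = 330.35 K, so ΔT = 37.90 K.
COP_Carnot = T_H/ΔT = 330.35/37.90 = 8.716.
Ẇ_min = Q̇/COP_Carnot = 4.660/8.716 = 0.5346 kW.

0.5346 kW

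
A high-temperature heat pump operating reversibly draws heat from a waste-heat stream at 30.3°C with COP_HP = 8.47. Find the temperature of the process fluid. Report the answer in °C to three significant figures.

70.9 °C

COP_HP = T_H/(T_H − T_C) rearranges to T_H = COP·T_C/(COP − 1).
With T_C = 303.45 K, T_H = 8.47 × 303.45/7.470 = 344.07 K.
Converting, 344.07 K = 70.92°C.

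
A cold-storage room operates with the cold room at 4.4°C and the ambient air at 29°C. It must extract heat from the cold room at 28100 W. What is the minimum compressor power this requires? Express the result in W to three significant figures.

In absolute terms T_C = 277.55 K and T_H = 302.15 K, so ΔT = 24.60 K.
COP_Carnot = T_C/ΔT = 277.55/24.60 = 11.28.
Ẇ_min = Q̇/COP_Carnot = 28100/11.28 = 2491 W.

2490 W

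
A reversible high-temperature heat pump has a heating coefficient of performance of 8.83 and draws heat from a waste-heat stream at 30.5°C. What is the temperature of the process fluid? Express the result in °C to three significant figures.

COP_HP = T_H/(T_H − T_C) rearranges to T_H = COP·T_C/(COP − 1).
With T_C = 303.65 K, T_H = 8.83 × 303.65/7.830 = 342.43 K.
Converting, 342.43 K = 69.28°C.

69.3 °C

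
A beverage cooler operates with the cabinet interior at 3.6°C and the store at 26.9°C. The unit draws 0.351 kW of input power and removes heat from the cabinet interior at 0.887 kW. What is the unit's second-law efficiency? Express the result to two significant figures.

COP_actual = Q̇_C/Ẇ = 0.8870/0.3510 = 2.527.
In absolute terms T_C = 276.75 K and T_H = 300.05 K, so ΔT = 23.30 K.
COP_Carnot = T_C/ΔT = 276.75/23.30 = 11.88.
η_II = COP_actual/COP_Carnot = 2.527/11.88 = 0.2128.

0.21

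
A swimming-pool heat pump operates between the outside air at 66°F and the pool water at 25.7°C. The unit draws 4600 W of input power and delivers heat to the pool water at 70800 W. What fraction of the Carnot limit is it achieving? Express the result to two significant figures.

COP_actual = Q̇_H/Ẇ = 70800/4600 = 15.39.
In absolute terms T_C = 292.04 K and T_H = 298.85 K, so ΔT = 6.811 K.
COP_Carnot = T_H/ΔT = 298.85/6.811 = 43.88.
η_II = COP_actual/COP_Carnot = 15.39/43.88 = 0.3508.

0.35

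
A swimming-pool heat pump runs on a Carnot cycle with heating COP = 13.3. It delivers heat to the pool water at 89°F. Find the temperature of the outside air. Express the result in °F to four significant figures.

47.75 °F

COP_HP = T_H/(T_H − T_C) gives T_H − T_C = T_H/COP.
With T_H = 304.82 K, T_C = 304.82 × (1 − 1/13.3) = 281.90 K.
Converting, 281.90 K = 47.75°F.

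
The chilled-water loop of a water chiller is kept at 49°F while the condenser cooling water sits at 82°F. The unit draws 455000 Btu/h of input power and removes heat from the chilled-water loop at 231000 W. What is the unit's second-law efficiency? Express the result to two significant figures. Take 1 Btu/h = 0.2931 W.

0.11

Converting, Q̇_C = 231000 W = 788100 Btu/h, so COP_actual = Q̇_C/Ẇ = 788100/455000 = 1.732.
In absolute terms T_C = 282.59 K and T_H = 300.93 K, so ΔT = 18.33 K.
COP_Carnot = T_C/ΔT = 282.59/18.33 = 15.41.
η_II = COP_actual/COP_Carnot = 1.732/15.41 = 0.1124.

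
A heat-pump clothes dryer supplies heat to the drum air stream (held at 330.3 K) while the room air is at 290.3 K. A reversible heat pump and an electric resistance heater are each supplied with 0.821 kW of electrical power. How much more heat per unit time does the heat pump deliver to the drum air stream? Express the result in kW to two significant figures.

6.0 kW

The reservoir spacing is ΔT = 330.3 − 290.3 = 40.00 K.
COP_Carnot = T_H/ΔT = 330.30/40.00 = 8.258.
The heat pump delivers Q̇_H = COP × Ẇ = 6.779 kW; the resistance heater delivers Ẇ = 0.8210 kW.
Extra = (COP − 1)·Ẇ = 5.958 kW.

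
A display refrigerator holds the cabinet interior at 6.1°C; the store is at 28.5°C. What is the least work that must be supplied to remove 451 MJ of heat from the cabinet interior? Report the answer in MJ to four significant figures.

36.18 MJ

In absolute terms T_C = 279.25 K and T_H = 301.65 K, so ΔT = 22.40 K.
The reversible limit is COP_R = T_C/ΔT = 12.47, so W_min = Q_C/COP = Q_C·ΔT/T_C.
W_min = 451.0 × 22.40/279.25 = 36.18 MJ.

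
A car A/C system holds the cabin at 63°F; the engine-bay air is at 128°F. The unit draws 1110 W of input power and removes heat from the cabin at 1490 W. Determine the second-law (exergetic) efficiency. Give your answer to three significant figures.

COP_actual = Q̇_C/Ẇ = 1490/1110 = 1.342.
In absolute terms T_C = 290.37 K and T_H = 326.48 K, so ΔT = 36.11 K.
COP_Carnot = T_C/ΔT = 290.37/36.11 = 8.041.
η_II = COP_actual/COP_Carnot = 1.342/8.041 = 0.1669.

0.167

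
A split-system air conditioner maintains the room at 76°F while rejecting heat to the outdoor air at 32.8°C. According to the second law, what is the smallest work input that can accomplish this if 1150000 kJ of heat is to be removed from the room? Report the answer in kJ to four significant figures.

In absolute terms T_C = 297.59 K and T_H = 305.95 K, so ΔT = 8.356 K.
The reversible limit is COP_R = T_C/ΔT = 35.62, so W_min = Q_C/COP = Q_C·ΔT/T_C.
W_min = 1150000 × 8.356/297.59 = 32290 kJ.

32290 kJ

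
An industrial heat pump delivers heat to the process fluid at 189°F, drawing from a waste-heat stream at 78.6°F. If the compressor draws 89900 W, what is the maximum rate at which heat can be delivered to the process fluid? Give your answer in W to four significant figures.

In absolute terms T_C = 299.04 K and T_H = 360.37 K, so ΔT = 61.33 K.
COP_Carnot = T_H/ΔT = 360.37/61.33 = 5.876.
Q̇_max = COP_Carnot × Ẇ = 5.876 × 89900 W = 528200 W.

528200 W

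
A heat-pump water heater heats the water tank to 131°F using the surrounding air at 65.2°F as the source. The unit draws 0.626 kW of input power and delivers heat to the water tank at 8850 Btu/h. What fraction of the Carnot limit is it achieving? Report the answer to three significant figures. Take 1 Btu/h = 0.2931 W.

0.462

Converting, Q̇_H = 8850 Btu/h = 2.594 kW, so COP_actual = Q̇_H/Ẇ = 2.594/0.6260 = 4.144.
In absolute terms T_C = 291.59 K and T_H = 328.15 K, so ΔT = 36.56 K.
COP_Carnot = T_H/ΔT = 328.15/36.56 = 8.977.
η_II = COP_actual/COP_Carnot = 4.144/8.977 = 0.4616.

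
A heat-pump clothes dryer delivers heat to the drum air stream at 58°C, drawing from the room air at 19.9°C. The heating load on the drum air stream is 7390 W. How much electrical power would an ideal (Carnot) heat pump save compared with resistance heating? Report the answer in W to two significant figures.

6500 W

In absolute terms T_C = 293.05 K and T_H = 331.15 K, so ΔT = 38.10 K.
COP_Carnot = T_H/ΔT = 331.15/38.10 = 8.692.
Resistance heating needs Ẇ_res = Q̇_H = 7390 W; the reversible heat pump needs only Ẇ_hp = Q̇_H/COP = 850.2 W.
Saving = 7390 − 850.2 = 6540 W.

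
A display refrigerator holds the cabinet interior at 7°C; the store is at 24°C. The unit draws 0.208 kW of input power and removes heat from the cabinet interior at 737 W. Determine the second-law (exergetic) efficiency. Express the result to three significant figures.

Converting, Q̇_C = 737.0 W = 0.7370 kW, so COP_actual = Q̇_C/Ẇ = 0.7370/0.2080 = 3.543.
In absolute terms T_C = 280.15 K and T_H = 297.15 K, so ΔT = 17.00 K.
COP_Carnot = T_C/ΔT = 280.15/17.00 = 16.48.
η_II = COP_actual/COP_Carnot = 3.543/16.48 = 0.2150.

0.215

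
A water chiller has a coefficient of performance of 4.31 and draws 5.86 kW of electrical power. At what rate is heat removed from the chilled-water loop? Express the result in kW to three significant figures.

Q̇_C = COP × Ẇ = 4.31 × 5.860 = 25.26 kW.

25.3 kW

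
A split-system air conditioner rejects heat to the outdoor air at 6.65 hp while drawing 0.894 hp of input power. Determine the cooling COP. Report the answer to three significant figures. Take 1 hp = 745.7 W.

The first law gives Q̇_H = Q̇_C + Ẇ, so the three rates are Q̇_C = 5.756, Q̇_H = 6.650, Ẇ = 0.8940 hp.
COP_R = Q̇_C/Ẇ = 5.756/0.8940 = 6.438.

6.44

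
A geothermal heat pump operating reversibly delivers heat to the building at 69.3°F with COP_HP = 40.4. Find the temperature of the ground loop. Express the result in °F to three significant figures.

COP_HP = T_H/(T_H − T_C) gives T_H − T_C = T_H/COP.
With T_H = 293.87 K, T_C = 293.87 × (1 − 1/40.4) = 286.60 K.
Converting, 286.60 K = 56.21°F.

56.2 °F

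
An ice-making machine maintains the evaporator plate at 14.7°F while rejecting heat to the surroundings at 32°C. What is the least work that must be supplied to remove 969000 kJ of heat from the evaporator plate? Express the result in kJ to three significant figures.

153000 kJ

In absolute terms T_C = 263.54 K and T_H = 305.15 K, so ΔT = 41.61 K.
The reversible limit is COP_R = T_C/ΔT = 6.333, so W_min = Q_C/COP = Q_C·ΔT/T_C.
W_min = 969000 × 41.61/263.54 = 153000 kJ.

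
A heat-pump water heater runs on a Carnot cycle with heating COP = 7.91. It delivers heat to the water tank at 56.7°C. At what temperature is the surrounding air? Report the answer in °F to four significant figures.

59.00 °F

COP_HP = T_H/(T_H − T_C) gives T_H − T_C = T_H/COP.
With T_H = 329.85 K, T_C = 329.85 × (1 − 1/7.91) = 288.15 K.
Converting, 288.15 K = 59.00°F.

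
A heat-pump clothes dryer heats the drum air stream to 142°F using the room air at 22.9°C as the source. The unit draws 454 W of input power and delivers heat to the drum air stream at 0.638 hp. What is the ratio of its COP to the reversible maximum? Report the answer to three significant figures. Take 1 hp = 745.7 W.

Converting, Q̇_H = 0.6380 hp = 475.8 W, so COP_actual = Q̇_H/Ẇ = 475.8/454.0 = 1.048.
In absolute terms T_C = 296.05 K and T_H = 334.26 K, so ΔT = 38.21 K.
COP_Carnot = T_H/ΔT = 334.26/38.21 = 8.748.
η_II = COP_actual/COP_Carnot = 1.048/8.748 = 0.1198.

0.120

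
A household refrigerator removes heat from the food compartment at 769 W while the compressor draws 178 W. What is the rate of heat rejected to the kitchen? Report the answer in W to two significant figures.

950 W

For a cyclic device the first law requires Q̇_H = Q̇_C + Ẇ.
Q̇_H = Q̇_C + Ẇ = 947.0 W.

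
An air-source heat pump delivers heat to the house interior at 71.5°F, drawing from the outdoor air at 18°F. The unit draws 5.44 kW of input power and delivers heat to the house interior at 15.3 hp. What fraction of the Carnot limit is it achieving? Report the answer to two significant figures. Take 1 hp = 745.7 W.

0.21

Converting, Q̇_H = 15.30 hp = 11.41 kW, so COP_actual = Q̇_H/Ẇ = 11.41/5.440 = 2.097.
In absolute terms T_C = 265.37 K and T_H = 295.09 K, so ΔT = 29.72 K.
COP_Carnot = T_H/ΔT = 295.09/29.72 = 9.928.
η_II = COP_actual/COP_Carnot = 2.097/9.928 = 0.2112.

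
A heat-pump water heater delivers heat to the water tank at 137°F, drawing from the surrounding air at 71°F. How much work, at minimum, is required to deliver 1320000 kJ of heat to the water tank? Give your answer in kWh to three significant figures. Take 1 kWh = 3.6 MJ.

40.6 kWh

In absolute terms T_C = 294.82 K and T_H = 331.48 K, so ΔT = 36.67 K.
The reversible limit is COP_HP = T_H/ΔT = 9.040, so W_min = Q_H/COP = Q_H·ΔT/T_H.
W_min = 1320000 × 36.67/331.48 = 146000 kJ = 40.56 kWh.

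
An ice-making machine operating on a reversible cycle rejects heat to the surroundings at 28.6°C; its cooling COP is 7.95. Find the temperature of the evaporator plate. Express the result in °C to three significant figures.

-5.12 °C

For a Carnot refrigerator COP_R = T_C/(T_H − T_C), so T_C = COP·T_H/(1 + COP).
With T_H = 301.75 K, T_C = 7.95 × 301.75/8.950 = 268.03 K.
Converting, 268.03 K = -5.12°C.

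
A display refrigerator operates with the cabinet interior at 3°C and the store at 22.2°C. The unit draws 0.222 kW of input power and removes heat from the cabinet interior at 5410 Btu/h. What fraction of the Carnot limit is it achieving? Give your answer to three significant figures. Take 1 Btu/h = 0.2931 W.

0.497

Converting, Q̇_C = 5410 Btu/h = 1.586 kW, so COP_actual = Q̇_C/Ẇ = 1.586/0.2220 = 7.143.
In absolute terms T_C = 276.15 K and T_H = 295.35 K, so ΔT = 19.20 K.
COP_Carnot = T_C/ΔT = 276.15/19.20 = 14.38.
η_II = COP_actual/COP_Carnot = 7.143/14.38 = 0.4966.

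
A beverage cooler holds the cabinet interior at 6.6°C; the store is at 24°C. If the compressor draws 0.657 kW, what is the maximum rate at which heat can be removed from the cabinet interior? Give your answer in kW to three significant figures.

10.6 kW

In absolute terms T_C = 279.75 K and T_H = 297.15 K, so ΔT = 17.40 K.
COP_Carnot = T_C/ΔT = 279.75/17.40 = 16.08.
Q̇_max = COP_Carnot × Ẇ = 16.08 × 0.6570 kW = 10.56 kW.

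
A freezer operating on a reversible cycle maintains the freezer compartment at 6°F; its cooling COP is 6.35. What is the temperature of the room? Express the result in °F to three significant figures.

COP_R = T_C/(T_H − T_C) gives T_H − T_C = T_C/COP.
With T_C = 258.71 K, T_H = 258.71 × (1 + 1/6.35) = 299.45 K.
Converting, 299.45 K = 79.33°F.

79.3 °F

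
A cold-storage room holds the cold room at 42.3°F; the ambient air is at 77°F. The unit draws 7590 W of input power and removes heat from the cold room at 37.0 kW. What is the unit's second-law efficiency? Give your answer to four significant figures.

0.3370

Converting, Q̇_C = 37.00 kW = 37000 W, so COP_actual = Q̇_C/Ẇ = 37000/7590 = 4.875.
In absolute terms T_C = 278.87 K and T_H = 298.15 K, so ΔT = 19.28 K.
COP_Carnot = T_C/ΔT = 278.87/19.28 = 14.47.
η_II = COP_actual/COP_Carnot = 4.875/14.47 = 0.3370.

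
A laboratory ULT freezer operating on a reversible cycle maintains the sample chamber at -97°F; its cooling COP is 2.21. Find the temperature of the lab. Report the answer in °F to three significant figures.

67.1 °F

COP_R = T_C/(T_H − T_C) gives T_H − T_C = T_C/COP.
With T_C = 201.48 K, T_H = 201.48 × (1 + 1/2.21) = 292.65 K.
Converting, 292.65 K = 67.10°F.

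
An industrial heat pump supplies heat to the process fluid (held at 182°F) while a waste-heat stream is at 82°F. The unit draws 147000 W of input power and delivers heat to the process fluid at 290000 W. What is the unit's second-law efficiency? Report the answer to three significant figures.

COP_actual = Q̇_H/Ẇ = 290000/147000 = 1.973.
In absolute terms T_C = 300.93 K and T_H = 356.48 K, so ΔT = 55.56 K.
COP_Carnot = T_H/ΔT = 356.48/55.56 = 6.417.
η_II = COP_actual/COP_Carnot = 1.973/6.417 = 0.3074.

0.307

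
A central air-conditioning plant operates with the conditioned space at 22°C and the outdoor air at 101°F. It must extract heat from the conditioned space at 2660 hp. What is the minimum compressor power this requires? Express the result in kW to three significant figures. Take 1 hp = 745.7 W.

In absolute terms T_C = 295.15 K and T_H = 311.48 K, so ΔT = 16.33 K.
COP_Carnot = T_C/ΔT = 295.15/16.33 = 18.07.
Ẇ_min = Q̇/COP_Carnot = 2660/18.07 = 147.2 hp = 109.8 kW.

110 kW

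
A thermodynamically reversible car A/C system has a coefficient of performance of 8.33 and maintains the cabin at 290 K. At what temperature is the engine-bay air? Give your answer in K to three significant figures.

325 K

COP_R = T_C/(T_H − T_C) gives T_H − T_C = T_C/COP.
With T_C = 290.00 K, T_H = 290.00 × (1 + 1/8.33) = 324.81 K.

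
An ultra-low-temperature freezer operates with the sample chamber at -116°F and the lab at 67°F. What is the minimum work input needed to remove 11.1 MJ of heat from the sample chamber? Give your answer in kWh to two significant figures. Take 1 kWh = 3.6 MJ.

In absolute terms T_C = 190.93 K and T_H = 292.59 K, so ΔT = 101.7 K.
The reversible limit is COP_R = T_C/ΔT = 1.878, so W_min = Q_C/COP = Q_C·ΔT/T_C.
W_min = 11.10 × 101.7/190.93 = 5.911 MJ = 1.642 kWh.

1.6 kWh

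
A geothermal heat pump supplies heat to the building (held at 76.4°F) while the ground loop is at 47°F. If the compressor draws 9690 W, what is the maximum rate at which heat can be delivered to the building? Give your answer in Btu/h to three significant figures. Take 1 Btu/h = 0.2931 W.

603000 Btu/h

In absolute terms T_C = 281.48 K and T_H = 297.82 K, so ΔT = 16.33 K.
COP_Carnot = T_H/ΔT = 297.82/16.33 = 18.23.
Q̇_max = COP_Carnot × Ẇ = 18.23 × 9690 W = 176700 W = 602800 Btu/h.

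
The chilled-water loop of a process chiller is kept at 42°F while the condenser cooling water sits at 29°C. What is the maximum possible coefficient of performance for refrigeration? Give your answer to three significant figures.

11.9

In absolute terms T_C = 278.71 K and T_H = 302.15 K, so ΔT = 23.44 K.
For a reversible cycle, COP_Carnot = T_C/ΔT = 278.71/23.44 = 11.89.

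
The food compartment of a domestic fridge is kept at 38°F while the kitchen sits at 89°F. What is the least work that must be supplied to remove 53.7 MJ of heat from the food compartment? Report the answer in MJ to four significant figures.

5.503 MJ

In absolute terms T_C = 276.48 K and T_H = 304.82 K, so ΔT = 28.33 K.
The reversible limit is COP_R = T_C/ΔT = 9.758, so W_min = Q_C/COP = Q_C·ΔT/T_C.
W_min = 53.70 × 28.33/276.48 = 5.503 MJ.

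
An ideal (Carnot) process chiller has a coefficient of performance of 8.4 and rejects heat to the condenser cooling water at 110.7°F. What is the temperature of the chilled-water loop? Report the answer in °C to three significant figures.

For a Carnot refrigerator COP_R = T_C/(T_H − T_C), so T_C = COP·T_H/(1 + COP).
With T_H = 316.87 K, T_C = 8.4 × 316.87/9.400 = 283.16 K.
Converting, 283.16 K = 10.01°C.

10.0 °C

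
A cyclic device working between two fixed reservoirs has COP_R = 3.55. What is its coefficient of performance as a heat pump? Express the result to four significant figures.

4.550

The first law on one cycle gives Q_H = Q_C + W, so Q_H/W = Q_C/W + 1.
COP_HP = COP_R + 1 = 3.55 + 1 = 4.55.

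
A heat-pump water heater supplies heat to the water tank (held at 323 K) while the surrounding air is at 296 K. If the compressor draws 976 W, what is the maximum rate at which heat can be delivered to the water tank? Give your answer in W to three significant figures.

11700 W

The reservoir spacing is ΔT = 323 − 296 = 27.00 K.
COP_Carnot = T_H/ΔT = 323.00/27.00 = 11.96.
Q̇_max = COP_Carnot × Ẇ = 11.96 × 976.0 W = 11680 W.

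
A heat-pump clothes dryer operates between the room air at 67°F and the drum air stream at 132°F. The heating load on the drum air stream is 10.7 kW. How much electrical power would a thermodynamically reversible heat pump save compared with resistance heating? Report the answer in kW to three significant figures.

In absolute terms T_C = 292.59 K and T_H = 328.71 K, so ΔT = 36.11 K.
COP_Carnot = T_H/ΔT = 328.71/36.11 = 9.103.
Resistance heating needs Ẇ_res = Q̇_H = 10.70 kW; the reversible heat pump needs only Ẇ_hp = Q̇_H/COP = 1.175 kW.
Saving = 10.70 − 1.175 = 9.525 kW.

9.52 kW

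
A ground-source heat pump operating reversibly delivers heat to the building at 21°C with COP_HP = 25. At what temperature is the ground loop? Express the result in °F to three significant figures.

48.6 °F

COP_HP = T_H/(T_H − T_C) gives T_H − T_C = T_H/COP.
With T_H = 294.15 K, T_C = 294.15 × (1 − 1/25) = 282.38 K.
Converting, 282.38 K = 48.62°F.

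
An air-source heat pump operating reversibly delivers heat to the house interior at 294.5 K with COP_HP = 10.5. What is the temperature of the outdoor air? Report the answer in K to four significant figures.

COP_HP = T_H/(T_H − T_C) gives T_H − T_C = T_H/COP.
With T_H = 294.50 K, T_C = 294.50 × (1 − 1/10.5) = 266.45 K.

266.5 K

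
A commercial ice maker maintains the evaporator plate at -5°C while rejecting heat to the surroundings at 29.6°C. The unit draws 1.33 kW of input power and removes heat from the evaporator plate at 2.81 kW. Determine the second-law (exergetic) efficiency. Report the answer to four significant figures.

0.2726

COP_actual = Q̇_C/Ẇ = 2.810/1.330 = 2.113.
In absolute terms T_C = 268.15 K and T_H = 302.75 K, so ΔT = 34.60 K.
COP_Carnot = T_C/ΔT = 268.15/34.60 = 7.750.
η_II = COP_actual/COP_Carnot = 2.113/7.750 = 0.2726.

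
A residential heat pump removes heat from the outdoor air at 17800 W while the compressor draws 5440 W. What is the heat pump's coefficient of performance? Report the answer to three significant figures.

4.27

The first law gives Q̇_H = Q̇_C + Ẇ, so the three rates are Q̇_C = 17800, Q̇_H = 23240, Ẇ = 5440 W.
COP_HP = Q̇_H/Ẇ = 23240/5440 = 4.272.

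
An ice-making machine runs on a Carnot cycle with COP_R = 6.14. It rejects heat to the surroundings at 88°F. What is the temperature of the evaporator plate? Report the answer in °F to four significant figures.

11.30 °F

For a Carnot refrigerator COP_R = T_C/(T_H − T_C), so T_C = COP·T_H/(1 + COP).
With T_H = 304.26 K, T_C = 6.14 × 304.26/7.140 = 261.65 K.
Converting, 261.65 K = 11.30°F.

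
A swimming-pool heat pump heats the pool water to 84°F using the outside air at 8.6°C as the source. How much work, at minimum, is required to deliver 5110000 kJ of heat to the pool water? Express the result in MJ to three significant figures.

343 MJ

In absolute terms T_C = 281.75 K and T_H = 302.04 K, so ΔT = 20.29 K.
The reversible limit is COP_HP = T_H/ΔT = 14.89, so W_min = Q_H/COP = Q_H·ΔT/T_H.
W_min = 5110000 × 20.29/302.04 = 343300 kJ = 343.3 MJ.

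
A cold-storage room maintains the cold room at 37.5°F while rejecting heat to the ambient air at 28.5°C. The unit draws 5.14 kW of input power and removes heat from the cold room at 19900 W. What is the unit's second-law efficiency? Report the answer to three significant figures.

Converting, Q̇_C = 19900 W = 19.90 kW, so COP_actual = Q̇_C/Ẇ = 19.90/5.140 = 3.872.
In absolute terms T_C = 276.21 K and T_H = 301.65 K, so ΔT = 25.44 K.
COP_Carnot = T_C/ΔT = 276.21/25.44 = 10.86.
η_II = COP_actual/COP_Carnot = 3.872/10.86 = 0.3567.

0.357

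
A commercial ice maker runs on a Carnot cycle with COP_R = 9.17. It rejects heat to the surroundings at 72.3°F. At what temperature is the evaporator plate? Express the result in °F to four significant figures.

19.99 °F

For a Carnot refrigerator COP_R = T_C/(T_H − T_C), so T_C = COP·T_H/(1 + COP).
With T_H = 295.54 K, T_C = 9.17 × 295.54/10.17 = 266.48 K.
Converting, 266.48 K = 19.99°F.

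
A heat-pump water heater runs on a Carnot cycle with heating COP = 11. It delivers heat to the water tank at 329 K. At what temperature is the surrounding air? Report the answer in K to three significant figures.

299 K

COP_HP = T_H/(T_H − T_C) gives T_H − T_C = T_H/COP.
With T_H = 329.00 K, T_C = 329.00 × (1 − 1/11) = 299.09 K.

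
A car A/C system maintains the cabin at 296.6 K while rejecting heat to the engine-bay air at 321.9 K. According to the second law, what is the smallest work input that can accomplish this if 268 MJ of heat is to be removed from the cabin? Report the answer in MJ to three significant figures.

The reservoir spacing is ΔT = 321.9 − 296.6 = 25.30 K.
The reversible limit is COP_R = T_C/ΔT = 11.72, so W_min = Q_C/COP = Q_C·ΔT/T_C.
W_min = 268.0 × 25.30/296.60 = 22.86 MJ.

22.9 MJ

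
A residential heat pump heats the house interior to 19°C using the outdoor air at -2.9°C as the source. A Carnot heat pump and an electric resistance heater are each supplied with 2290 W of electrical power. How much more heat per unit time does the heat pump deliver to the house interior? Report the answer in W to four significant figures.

28260 W

In absolute terms T_C = 270.25 K and T_H = 292.15 K, so ΔT = 21.90 K.
COP_Carnot = T_H/ΔT = 292.15/21.90 = 13.34.
The heat pump delivers Q̇_H = COP × Ẇ = 30550 W; the resistance heater delivers Ẇ = 2290 W.
Extra = (COP − 1)·Ẇ = 28260 W.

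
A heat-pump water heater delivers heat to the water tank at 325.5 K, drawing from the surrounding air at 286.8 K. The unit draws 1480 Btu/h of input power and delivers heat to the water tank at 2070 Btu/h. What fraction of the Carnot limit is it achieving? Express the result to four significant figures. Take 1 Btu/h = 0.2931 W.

0.1663

COP_actual = Q̇_H/Ẇ = 2070/1480 = 1.399.
The reservoir spacing is ΔT = 325.5 − 286.8 = 38.70 K.
COP_Carnot = T_H/ΔT = 325.50/38.70 = 8.411.
η_II = COP_actual/COP_Carnot = 1.399/8.411 = 0.1663.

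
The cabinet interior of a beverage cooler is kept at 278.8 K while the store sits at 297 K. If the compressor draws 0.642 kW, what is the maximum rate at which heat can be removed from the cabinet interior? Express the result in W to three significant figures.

The reservoir spacing is ΔT = 297 − 278.8 = 18.20 K.
COP_Carnot = T_C/ΔT = 278.80/18.20 = 15.32.
Q̇_max = COP_Carnot × Ẇ = 15.32 × 0.6420 kW = 9.835 kW = 9835 W.

9830 W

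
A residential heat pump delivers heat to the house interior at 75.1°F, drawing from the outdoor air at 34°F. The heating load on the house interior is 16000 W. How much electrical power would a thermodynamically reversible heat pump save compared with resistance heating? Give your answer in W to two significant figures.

In absolute terms T_C = 274.26 K and T_H = 297.09 K, so ΔT = 22.83 K.
COP_Carnot = T_H/ΔT = 297.09/22.83 = 13.01.
Resistance heating needs Ẇ_res = Q̇_H = 16000 W; the reversible heat pump needs only Ẇ_hp = Q̇_H/COP = 1230 W.
Saving = 16000 − 1230 = 14770 W.

15000 W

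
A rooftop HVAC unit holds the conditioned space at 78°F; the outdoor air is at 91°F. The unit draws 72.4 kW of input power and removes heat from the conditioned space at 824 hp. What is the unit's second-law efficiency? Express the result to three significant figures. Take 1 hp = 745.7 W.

0.205

Converting, Q̇_C = 824.0 hp = 614.5 kW, so COP_actual = Q̇_C/Ẇ = 614.5/72.40 = 8.487.
In absolute terms T_C = 298.71 K and T_H = 305.93 K, so ΔT = 7.222 K.
COP_Carnot = T_C/ΔT = 298.71/7.222 = 41.36.
η_II = COP_actual/COP_Carnot = 8.487/41.36 = 0.2052.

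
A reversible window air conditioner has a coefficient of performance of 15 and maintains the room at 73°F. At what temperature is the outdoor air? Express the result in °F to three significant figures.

COP_R = T_C/(T_H − T_C) gives T_H − T_C = T_C/COP.
With T_C = 295.93 K, T_H = 295.93 × (1 + 1/15) = 315.66 K.
Converting, 315.66 K = 108.51°F.

109 °F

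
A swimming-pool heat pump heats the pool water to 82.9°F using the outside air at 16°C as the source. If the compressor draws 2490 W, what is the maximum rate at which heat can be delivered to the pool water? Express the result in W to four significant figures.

In absolute terms T_C = 289.15 K and T_H = 301.43 K, so ΔT = 12.28 K.
COP_Carnot = T_H/ΔT = 301.43/12.28 = 24.55.
Q̇_max = COP_Carnot × Ẇ = 24.55 × 2490 W = 61130 W.

61130 W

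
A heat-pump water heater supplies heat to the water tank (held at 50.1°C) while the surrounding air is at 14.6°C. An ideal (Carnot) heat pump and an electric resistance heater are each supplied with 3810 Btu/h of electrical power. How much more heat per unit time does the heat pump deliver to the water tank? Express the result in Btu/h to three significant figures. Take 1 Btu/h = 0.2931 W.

30900 Btu/h

In absolute terms T_C = 287.75 K and T_H = 323.25 K, so ΔT = 35.50 K.
COP_Carnot = T_H/ΔT = 323.25/35.50 = 9.106.
The heat pump delivers Q̇_H = COP × Ẇ = 34690 Btu/h; the resistance heater delivers Ẇ = 3810 Btu/h.
Extra = (COP − 1)·Ẇ = 30880 Btu/h.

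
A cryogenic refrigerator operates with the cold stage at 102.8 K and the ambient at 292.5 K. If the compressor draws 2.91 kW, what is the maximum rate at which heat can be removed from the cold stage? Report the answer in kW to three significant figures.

The reservoir spacing is ΔT = 292.5 − 102.8 = 189.7 K.
COP_Carnot = T_C/ΔT = 102.80/189.7 = 0.5419.
Q̇_max = COP_Carnot × Ẇ = 0.5419 × 2.910 kW = 1.577 kW.

1.58 kW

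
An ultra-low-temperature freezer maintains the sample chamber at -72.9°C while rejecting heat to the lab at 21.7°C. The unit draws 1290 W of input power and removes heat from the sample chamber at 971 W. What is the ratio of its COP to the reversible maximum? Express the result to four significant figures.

COP_actual = Q̇_C/Ẇ = 971.0/1290 = 0.7527.
In absolute terms T_C = 200.25 K and T_H = 294.85 K, so ΔT = 94.60 K.
COP_Carnot = T_C/ΔT = 200.25/94.60 = 2.117.
η_II = COP_actual/COP_Carnot = 0.7527/2.117 = 0.3556.

0.3556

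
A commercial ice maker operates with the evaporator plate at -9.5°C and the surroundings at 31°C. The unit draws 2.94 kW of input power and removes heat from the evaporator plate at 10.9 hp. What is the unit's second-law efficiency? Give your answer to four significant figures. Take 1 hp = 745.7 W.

Converting, Q̇_C = 10.90 hp = 8.128 kW, so COP_actual = Q̇_C/Ẇ = 8.128/2.940 = 2.765.
In absolute terms T_C = 263.65 K and T_H = 304.15 K, so ΔT = 40.50 K.
COP_Carnot = T_C/ΔT = 263.65/40.50 = 6.510.
η_II = COP_actual/COP_Carnot = 2.765/6.510 = 0.4247.

0.4247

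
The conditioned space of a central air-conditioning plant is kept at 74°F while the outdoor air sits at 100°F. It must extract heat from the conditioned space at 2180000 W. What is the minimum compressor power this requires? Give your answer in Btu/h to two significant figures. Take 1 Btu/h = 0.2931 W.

360000 Btu/h

In absolute terms T_C = 296.48 K and T_H = 310.93 K, so ΔT = 14.44 K.
COP_Carnot = T_C/ΔT = 296.48/14.44 = 20.53.
Ẇ_min = Q̇/COP_Carnot = 2180000/20.53 = 106200 W = 362400 Btu/h.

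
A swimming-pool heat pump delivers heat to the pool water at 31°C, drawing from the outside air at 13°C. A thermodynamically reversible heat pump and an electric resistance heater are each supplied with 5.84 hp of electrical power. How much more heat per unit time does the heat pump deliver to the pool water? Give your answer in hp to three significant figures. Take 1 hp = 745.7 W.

92.8 hp

In absolute terms T_C = 286.15 K and T_H = 304.15 K, so ΔT = 18.00 K.
COP_Carnot = T_H/ΔT = 304.15/18.00 = 16.90.
The heat pump delivers Q̇_H = COP × Ẇ = 98.68 hp; the resistance heater delivers Ẇ = 5.840 hp.
Extra = (COP − 1)·Ẇ = 92.84 hp.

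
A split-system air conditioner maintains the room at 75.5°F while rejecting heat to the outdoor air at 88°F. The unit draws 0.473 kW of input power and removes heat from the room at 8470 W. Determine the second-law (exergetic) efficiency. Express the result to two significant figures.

Converting, Q̇_C = 8470 W = 8.470 kW, so COP_actual = Q̇_C/Ẇ = 8.470/0.4730 = 17.91.
In absolute terms T_C = 297.32 K and T_H = 304.26 K, so ΔT = 6.944 K.
COP_Carnot = T_C/ΔT = 297.32/6.944 = 42.81.
η_II = COP_actual/COP_Carnot = 17.91/42.81 = 0.4183.

0.42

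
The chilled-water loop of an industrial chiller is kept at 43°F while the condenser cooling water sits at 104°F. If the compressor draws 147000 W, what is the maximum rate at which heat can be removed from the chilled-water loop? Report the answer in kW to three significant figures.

1210 kW

In absolute terms T_C = 279.26 K and T_H = 313.15 K, so ΔT = 33.89 K.
COP_Carnot = T_C/ΔT = 279.26/33.89 = 8.240.
Q̇_max = COP_Carnot × Ẇ = 8.240 × 147000 W = 1211000 W = 1211 kW.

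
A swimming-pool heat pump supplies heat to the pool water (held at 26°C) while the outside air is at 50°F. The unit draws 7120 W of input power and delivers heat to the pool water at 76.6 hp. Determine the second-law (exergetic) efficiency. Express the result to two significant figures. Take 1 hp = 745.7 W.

0.43

Converting, Q̇_H = 76.60 hp = 57120 W, so COP_actual = Q̇_H/Ẇ = 57120/7120 = 8.023.
In absolute terms T_C = 283.15 K and T_H = 299.15 K, so ΔT = 16.00 K.
COP_Carnot = T_H/ΔT = 299.15/16.00 = 18.70.
η_II = COP_actual/COP_Carnot = 8.023/18.70 = 0.4291.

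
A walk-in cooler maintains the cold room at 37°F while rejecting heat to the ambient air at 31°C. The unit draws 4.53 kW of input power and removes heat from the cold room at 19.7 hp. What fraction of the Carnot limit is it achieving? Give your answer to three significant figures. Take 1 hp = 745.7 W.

Converting, Q̇_C = 19.70 hp = 14.69 kW, so COP_actual = Q̇_C/Ẇ = 14.69/4.530 = 3.243.
In absolute terms T_C = 275.93 K and T_H = 304.15 K, so ΔT = 28.22 K.
COP_Carnot = T_C/ΔT = 275.93/28.22 = 9.777.
η_II = COP_actual/COP_Carnot = 3.243/9.777 = 0.3317.

0.332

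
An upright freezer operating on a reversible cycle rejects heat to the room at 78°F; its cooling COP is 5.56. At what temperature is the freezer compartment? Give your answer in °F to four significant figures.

For a Carnot refrigerator COP_R = T_C/(T_H − T_C), so T_C = COP·T_H/(1 + COP).
With T_H = 298.71 K, T_C = 5.56 × 298.71/6.560 = 253.17 K.
Converting, 253.17 K = -3.96°F.

-3.962 °F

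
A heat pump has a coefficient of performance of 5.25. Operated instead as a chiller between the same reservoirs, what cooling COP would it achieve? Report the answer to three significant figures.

Since Q_H = Q_C + W for any cycle, COP_R = Q_C/W = Q_H/W − 1.
COP_R = 5.25 − 1 = 4.25.

4.25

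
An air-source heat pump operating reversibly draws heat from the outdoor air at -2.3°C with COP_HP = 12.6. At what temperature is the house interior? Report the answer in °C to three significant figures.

21.0 °C

COP_HP = T_H/(T_H − T_C) rearranges to T_H = COP·T_C/(COP − 1).
With T_C = 270.85 K, T_H = 12.6 × 270.85/11.60 = 294.20 K.
Converting, 294.20 K = 21.05°C.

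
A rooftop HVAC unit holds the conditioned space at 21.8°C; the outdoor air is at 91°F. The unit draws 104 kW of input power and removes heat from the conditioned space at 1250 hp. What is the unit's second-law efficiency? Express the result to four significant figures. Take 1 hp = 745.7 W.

0.3336

Converting, Q̇_C = 1250 hp = 932.1 kW, so COP_actual = Q̇_C/Ẇ = 932.1/104.0 = 8.963.
In absolute terms T_C = 294.95 K and T_H = 305.93 K, so ΔT = 10.98 K.
COP_Carnot = T_C/ΔT = 294.95/10.98 = 26.87.
η_II = COP_actual/COP_Carnot = 8.963/26.87 = 0.3336.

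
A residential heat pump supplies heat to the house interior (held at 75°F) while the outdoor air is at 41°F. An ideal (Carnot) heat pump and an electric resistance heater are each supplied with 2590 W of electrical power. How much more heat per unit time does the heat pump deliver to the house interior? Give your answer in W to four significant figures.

38140 W

In absolute terms T_C = 278.15 K and T_H = 297.04 K, so ΔT = 18.89 K.
COP_Carnot = T_H/ΔT = 297.04/18.89 = 15.73.
The heat pump delivers Q̇_H = COP × Ẇ = 40730 W; the resistance heater delivers Ẇ = 2590 W.
Extra = (COP − 1)·Ẇ = 38140 W.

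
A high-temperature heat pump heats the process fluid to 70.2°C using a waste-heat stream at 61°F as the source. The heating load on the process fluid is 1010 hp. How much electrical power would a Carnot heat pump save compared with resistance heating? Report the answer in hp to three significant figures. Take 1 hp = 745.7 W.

In absolute terms T_C = 289.26 K and T_H = 343.35 K, so ΔT = 54.09 K.
COP_Carnot = T_H/ΔT = 343.35/54.09 = 6.348.
Resistance heating needs Ẇ_res = Q̇_H = 1010 hp; the reversible heat pump needs only Ẇ_hp = Q̇_H/COP = 159.1 hp.
Saving = 1010 − 159.1 = 850.9 hp.

851 hp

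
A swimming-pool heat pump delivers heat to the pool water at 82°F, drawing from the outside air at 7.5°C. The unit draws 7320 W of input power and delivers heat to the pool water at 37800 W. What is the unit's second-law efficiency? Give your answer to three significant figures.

0.348

COP_actual = Q̇_H/Ẇ = 37800/7320 = 5.164.
In absolute terms T_C = 280.65 K and T_H = 300.93 K, so ΔT = 20.28 K.
COP_Carnot = T_H/ΔT = 300.93/20.28 = 14.84.
η_II = COP_actual/COP_Carnot = 5.164/14.84 = 0.3480.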